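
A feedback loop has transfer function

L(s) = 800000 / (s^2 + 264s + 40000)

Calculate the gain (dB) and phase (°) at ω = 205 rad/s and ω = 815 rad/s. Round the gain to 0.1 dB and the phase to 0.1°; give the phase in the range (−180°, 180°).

ω = 205: 23.4 dB, -92.1°; ω = 815: 1.7 dB, -161.0°

At s = jω = j205:
quadratic: (j205)² + 264·j205 + 40000 = -2025 + j54120 → |·| ≈ 54158, ∠ ≈ 92.14°
|L| = 800000 / 54158 ≈ 14.772
Gain = 20 log₁₀(14.772) ≈ 23.39 dB
∠L = 0.00° − 92.14° = -92.14°

At s = jω = j815:
quadratic: (j815)² + 264·j815 + 40000 = -624225 + j215160 → |·| ≈ 6.6027e+05, ∠ ≈ 160.98°
|L| = 800000 / 6.6027e+05 ≈ 1.2116
Gain = 20 log₁₀(1.2116) ≈ 1.67 dB
∠L = 0.00° − 160.98° = -160.98°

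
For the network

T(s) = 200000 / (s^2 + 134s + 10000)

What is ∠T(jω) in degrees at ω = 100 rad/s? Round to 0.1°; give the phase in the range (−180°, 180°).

At s = jω = j100:
quadratic: (j100)² + 134·j100 + 10000 = 0 + j13400 → |·| ≈ 13400, ∠ ≈ 90.00°
∠T = 0.00° − 90.00° = -90.00°

-90.0°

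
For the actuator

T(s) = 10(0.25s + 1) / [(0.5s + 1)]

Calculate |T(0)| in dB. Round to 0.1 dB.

20.0 dB

T(0) = 10 · 1 / 1 = 10
20 log₁₀(10) ≈ 20.00 dB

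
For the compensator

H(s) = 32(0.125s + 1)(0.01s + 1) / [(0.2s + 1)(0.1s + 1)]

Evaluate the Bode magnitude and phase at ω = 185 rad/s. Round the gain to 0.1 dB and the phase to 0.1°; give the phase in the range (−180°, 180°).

7.1 dB, -26.2°

At ω = 185 rad/s:
zero (1 + j185·0.125) = 1 + j23.125 → |·| ≈ 23.147, ∠ ≈ 87.52°
zero (1 + j185·0.01) = 1 + j1.85 → |·| ≈ 2.103, ∠ ≈ 61.61°
pole (1 + j185·0.2) = 1 + j37 → |·| ≈ 37.014, ∠ ≈ 88.45°
pole (1 + j185·0.1) = 1 + j18.5 → |·| ≈ 18.527, ∠ ≈ 86.91°
|H| = 32 · 23.147 · 2.103 / (37.014 · 18.527) ≈ 2.2715
Gain = 20 log₁₀(2.2715) ≈ 7.13 dB
∠H = (87.52° + 61.61°) − (88.45° + 86.91°) = -26.23°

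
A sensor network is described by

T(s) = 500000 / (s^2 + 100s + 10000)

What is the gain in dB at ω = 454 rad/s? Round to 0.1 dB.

At s = jω = j454:
quadratic: (j454)² + 100·j454 + 10000 = -196116 + j45400 → |·| ≈ 2.013e+05, ∠ ≈ 166.97°
|T| = 500000 / 2.013e+05 ≈ 2.4839
Gain = 20 log₁₀(2.4839) ≈ 7.90 dB

7.9 dB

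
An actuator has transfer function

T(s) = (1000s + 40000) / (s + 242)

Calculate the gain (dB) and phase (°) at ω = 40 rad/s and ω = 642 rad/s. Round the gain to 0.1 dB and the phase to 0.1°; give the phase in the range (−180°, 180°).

ω = 40: 47.3 dB, 35.6°; ω = 642: 59.4 dB, 17.1°

Substitute s = j40:
Numerator: 1000(j40) + 40000 = 40000 + j40000
Denominator: (j40) + 242 = 242 + j40
|N| = √(40000² + 40000²) ≈ 56569, ∠N ≈ 45.00°
|D| = √(242² + 40²) ≈ 245.28, ∠D ≈ 9.39°
|T| = 56569 / 245.28 ≈ 230.63
Gain = 20 log₁₀(230.63) ≈ 47.26 dB
∠T = 45.00° − 9.39° = 35.61°

Substitute s = j642:
Numerator: 1000(j642) + 40000 = 40000 + j642000
Denominator: (j642) + 242 = 242 + j642
|N| = √(40000² + 642000²) ≈ 6.4324e+05, ∠N ≈ 86.43°
|D| = √(242² + 642²) ≈ 686.1, ∠D ≈ 69.35°
|T| = 6.4324e+05 / 686.1 ≈ 937.53
Gain = 20 log₁₀(937.53) ≈ 59.44 dB
∠T = 86.43° − 69.35° = 17.08°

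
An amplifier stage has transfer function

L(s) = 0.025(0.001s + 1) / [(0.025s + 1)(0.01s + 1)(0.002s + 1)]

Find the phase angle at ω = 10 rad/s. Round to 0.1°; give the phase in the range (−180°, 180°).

At ω = 10 rad/s:
zero (1 + j10·0.001) = 1 + j0.01 → |·| ≈ 1, ∠ ≈ 0.57°
pole (1 + j10·0.025) = 1 + j0.25 → |·| ≈ 1.0308, ∠ ≈ 14.04°
pole (1 + j10·0.01) = 1 + j0.1 → |·| ≈ 1.005, ∠ ≈ 5.71°
pole (1 + j10·0.002) = 1 + j0.02 → |·| ≈ 1.0002, ∠ ≈ 1.15°
∠L = (0.57°) − (14.04° + 5.71° + 1.15°) = -20.33°

-20.3°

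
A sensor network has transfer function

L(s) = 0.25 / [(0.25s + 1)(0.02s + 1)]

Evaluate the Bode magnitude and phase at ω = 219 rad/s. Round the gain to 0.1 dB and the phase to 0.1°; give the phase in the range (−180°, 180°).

-59.9 dB, -166.1°

At ω = 219 rad/s:
pole (1 + j219·0.25) = 1 + j54.75 → |·| ≈ 54.759, ∠ ≈ 88.95°
pole (1 + j219·0.02) = 1 + j4.38 → |·| ≈ 4.4927, ∠ ≈ 77.14°
|L| = 0.25 · 1 / (54.759 · 4.4927) ≈ 0.0010162
Gain = 20 log₁₀(0.0010162) ≈ -59.86 dB
∠L = (0°) − (88.95° + 77.14°) = -166.09°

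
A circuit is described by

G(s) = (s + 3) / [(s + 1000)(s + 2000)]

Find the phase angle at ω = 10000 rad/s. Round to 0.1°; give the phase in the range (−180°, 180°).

At s = jω = j10000:
zero (s+3): 3 + j10000 → |·| = √(3²+10000²) = √100000009 ≈ 10000, ∠ = arctan(10000/3) ≈ 89.98°
pole (s+1000): 1000 + j10000 → |·| = √(1000²+10000²) = √101000000 ≈ 10050, ∠ = arctan(10000/1000) ≈ 84.29°
pole (s+2000): 2000 + j10000 → |·| = √(2000²+10000²) = √104000000 ≈ 10198, ∠ = arctan(10000/2000) ≈ 78.69°
∠G = 89.98° − 162.98° = -73.00°

-73.0°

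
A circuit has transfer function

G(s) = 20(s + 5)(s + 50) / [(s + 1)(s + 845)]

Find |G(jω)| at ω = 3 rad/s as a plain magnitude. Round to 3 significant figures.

2.19

At s = jω = j3:
zero (s+5): 5 + j3 → |·| = √(5²+3²) = √34 ≈ 5.831, ∠ = arctan(3/5) ≈ 30.96°
zero (s+50): 50 + j3 → |·| = √(50²+3²) = √2509 ≈ 50.09, ∠ = arctan(3/50) ≈ 3.43°
pole (s+1): 1 + j3 → |·| = √(1²+3²) = √10 ≈ 3.1623, ∠ = arctan(3/1) ≈ 71.57°
pole (s+845): 845 + j3 → |·| = √(845²+3²) = √714034 ≈ 845.01, ∠ = arctan(3/845) ≈ 0.20°
|G| = 20 · 292.07 / 2672.2 ≈ 2.186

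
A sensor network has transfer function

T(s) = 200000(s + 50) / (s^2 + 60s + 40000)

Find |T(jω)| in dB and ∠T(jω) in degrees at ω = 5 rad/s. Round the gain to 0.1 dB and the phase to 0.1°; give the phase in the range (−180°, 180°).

At s = jω = j5:
zero (s+50): 50 + j5 → |·| = √(50²+5²) = √2525 ≈ 50.249, ∠ = arctan(5/50) ≈ 5.71°
quadratic: (j5)² + 60·j5 + 40000 = 39975 + j300 → |·| ≈ 39976, ∠ ≈ 0.43°
|T| = 200000 · 50.249 / 39976 ≈ 251.4
Gain = 20 log₁₀(251.4) ≈ 48.01 dB
∠T = 5.71° − 0.43° = 5.28°

48.0 dB, 5.3°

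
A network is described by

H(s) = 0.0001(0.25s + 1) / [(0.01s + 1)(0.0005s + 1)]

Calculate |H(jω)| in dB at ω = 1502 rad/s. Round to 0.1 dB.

-54.0 dB

At ω = 1502 rad/s:
zero (1 + j1502·0.25) = 1 + j375.5 → |·| ≈ 375.5, ∠ ≈ 89.85°
pole (1 + j1502·0.01) = 1 + j15.02 → |·| ≈ 15.053, ∠ ≈ 86.19°
pole (1 + j1502·0.0005) = 1 + j0.751 → |·| ≈ 1.2506, ∠ ≈ 36.91°
|H| = 0.0001 · 375.5 / (15.053 · 1.2506) ≈ 0.0019947
Gain = 20 log₁₀(0.0019947) ≈ -54.00 dB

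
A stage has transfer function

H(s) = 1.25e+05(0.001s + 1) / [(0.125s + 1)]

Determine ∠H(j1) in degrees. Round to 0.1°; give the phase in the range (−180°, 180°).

-7.1°

At ω = 1 rad/s:
zero (1 + j1·0.001) = 1 + j0.001 → |·| ≈ 1, ∠ ≈ 0.06°
pole (1 + j1·0.125) = 1 + j0.125 → |·| ≈ 1.0078, ∠ ≈ 7.13°
∠H = (0.06°) − (7.13°) = -7.07°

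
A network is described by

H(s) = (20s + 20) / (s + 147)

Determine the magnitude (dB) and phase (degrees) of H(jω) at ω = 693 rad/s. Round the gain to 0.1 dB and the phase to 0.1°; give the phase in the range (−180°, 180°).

25.8 dB, 11.9°

Substitute s = j693:
Numerator: 20(j693) + 20 = 20 + j13860
Denominator: (j693) + 147 = 147 + j693
|N| = √(20² + 13860²) ≈ 13860, ∠N ≈ 89.92°
|D| = √(147² + 693²) ≈ 708.42, ∠D ≈ 78.02°
|H| = 13860 / 708.42 ≈ 19.565
Gain = 20 log₁₀(19.565) ≈ 25.83 dB
∠H = 89.92° − 78.02° = 11.90°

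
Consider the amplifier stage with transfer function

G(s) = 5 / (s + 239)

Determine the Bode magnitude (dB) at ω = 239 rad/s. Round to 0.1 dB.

At s = jω = j239:
pole (s+239): 239 + j239 → |·| = √(239²+239²) = √114242 ≈ 338, ∠ = arctan(239/239) ≈ 45.00°
|G| = 5 / 338 ≈ 0.014793
Gain = 20 log₁₀(0.014793) ≈ -36.60 dB

-36.6 dB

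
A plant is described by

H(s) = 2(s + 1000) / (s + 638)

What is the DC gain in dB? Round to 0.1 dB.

H(0) = 2·1000 / (638) ≈ 3.1348
20 log₁₀(3.1348) ≈ 9.92 dB

9.9 dB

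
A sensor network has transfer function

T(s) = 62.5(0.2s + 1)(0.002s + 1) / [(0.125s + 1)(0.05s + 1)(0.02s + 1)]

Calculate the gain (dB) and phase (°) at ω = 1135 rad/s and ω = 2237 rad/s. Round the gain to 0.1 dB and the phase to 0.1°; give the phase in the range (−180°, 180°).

At ω = 1135 rad/s:
zero (1 + j1135·0.2) = 1 + j227 → |·| ≈ 227, ∠ ≈ 89.75°
zero (1 + j1135·0.002) = 1 + j2.27 → |·| ≈ 2.4805, ∠ ≈ 66.23°
pole (1 + j1135·0.125) = 1 + j141.875 → |·| ≈ 141.88, ∠ ≈ 89.60°
pole (1 + j1135·0.05) = 1 + j56.75 → |·| ≈ 56.759, ∠ ≈ 88.99°
pole (1 + j1135·0.02) = 1 + j22.7 → |·| ≈ 22.722, ∠ ≈ 87.48°
|T| = 62.5 · 227 · 2.4805 / (141.88 · 56.759 · 22.722) ≈ 0.19233
Gain = 20 log₁₀(0.19233) ≈ -14.32 dB
∠T = (89.75° + 66.23°) − (89.60° + 88.99° + 87.48°) = -110.09°

At ω = 2237 rad/s:
zero (1 + j2237·0.2) = 1 + j447.4 → |·| ≈ 447.4, ∠ ≈ 89.87°
zero (1 + j2237·0.002) = 1 + j4.474 → |·| ≈ 4.5844, ∠ ≈ 77.40°
pole (1 + j2237·0.125) = 1 + j279.625 → |·| ≈ 279.63, ∠ ≈ 89.80°
pole (1 + j2237·0.05) = 1 + j111.85 → |·| ≈ 111.85, ∠ ≈ 89.49°
pole (1 + j2237·0.02) = 1 + j44.74 → |·| ≈ 44.751, ∠ ≈ 88.72°
|T| = 62.5 · 447.4 · 4.5844 / (279.63 · 111.85 · 44.751) ≈ 0.091587
Gain = 20 log₁₀(0.091587) ≈ -20.76 dB
∠T = (89.87° + 77.40°) − (89.80° + 89.49° + 88.72°) = -100.74°

ω = 1135: -14.3 dB, -110.1°; ω = 2237: -20.8 dB, -100.7°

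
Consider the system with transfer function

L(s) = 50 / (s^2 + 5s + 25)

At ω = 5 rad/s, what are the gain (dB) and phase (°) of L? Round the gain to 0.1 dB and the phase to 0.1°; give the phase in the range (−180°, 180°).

At s = jω = j5:
quadratic: (j5)² + 5·j5 + 25 = 0 + j25 → |·| ≈ 25, ∠ ≈ 90.00°
|L| = 50 / 25 ≈ 2
Gain = 20 log₁₀(2) ≈ 6.02 dB
∠L = 0.00° − 90.00° = -90.00°

6.0 dB, -90.0°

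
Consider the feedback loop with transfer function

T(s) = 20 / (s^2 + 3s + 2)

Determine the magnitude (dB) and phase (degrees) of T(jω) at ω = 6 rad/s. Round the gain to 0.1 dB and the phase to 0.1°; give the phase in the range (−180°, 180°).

Substitute s = j6:
Numerator: 20 = 20 + j0
Denominator: (j6)^2 + 3(j6) + 2 = -34 + j18
|N| = √(20² + 0²) ≈ 20, ∠N ≈ 0.00°
|D| = √(34² + 18²) ≈ 38.471, ∠D ≈ 152.10°
|T| = 20 / 38.471 ≈ 0.51987
Gain = 20 log₁₀(0.51987) ≈ -5.68 dB
∠T = 0.00° − 152.10° = -152.10°

-5.7 dB, -152.1°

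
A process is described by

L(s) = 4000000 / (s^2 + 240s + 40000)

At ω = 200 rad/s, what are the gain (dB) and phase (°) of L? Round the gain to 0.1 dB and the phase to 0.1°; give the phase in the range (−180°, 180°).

At s = jω = j200:
quadratic: (j200)² + 240·j200 + 40000 = 0 + j48000 → |·| ≈ 48000, ∠ ≈ 90.00°
|L| = 4000000 / 48000 ≈ 83.333
Gain = 20 log₁₀(83.333) ≈ 38.42 dB
∠L = 0.00° − 90.00° = -90.00°

38.4 dB, -90.0°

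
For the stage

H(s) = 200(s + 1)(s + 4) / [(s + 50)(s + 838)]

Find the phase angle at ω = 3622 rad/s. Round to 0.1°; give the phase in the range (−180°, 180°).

13.7°

At s = jω = j3622:
zero (s+1): 1 + j3622 → |·| = √(1²+3622²) = √13118885 ≈ 3622, ∠ = arctan(3622/1) ≈ 89.98°
zero (s+4): 4 + j3622 → |·| = √(4²+3622²) = √13118900 ≈ 3622, ∠ = arctan(3622/4) ≈ 89.94°
pole (s+50): 50 + j3622 → |·| = √(50²+3622²) = √13121384 ≈ 3622.3, ∠ = arctan(3622/50) ≈ 89.21°
pole (s+838): 838 + j3622 → |·| = √(838²+3622²) = √13821128 ≈ 3717.7, ∠ = arctan(3622/838) ≈ 76.97°
∠H = 179.92° − 166.18° = 13.74°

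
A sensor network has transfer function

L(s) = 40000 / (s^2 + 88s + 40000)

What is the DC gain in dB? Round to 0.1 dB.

0.0 dB

L(0) = 40000 / 40000 = 1
20 log₁₀(1) ≈ 0.00 dB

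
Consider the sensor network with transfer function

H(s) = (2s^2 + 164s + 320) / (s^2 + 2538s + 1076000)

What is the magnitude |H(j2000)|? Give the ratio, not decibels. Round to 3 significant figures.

Substitute s = j2000:
Numerator: 2(j2000)^2 + 164(j2000) + 320 = -7999680 + j328000
Denominator: (j2000)^2 + 2538(j2000) + 1076000 = -2924000 + j5076000
|N| = √(7999680² + 328000²) ≈ 8.0064e+06, ∠N ≈ 177.65°
|D| = √(2924000² + 5076000²) ≈ 5.8579e+06, ∠D ≈ 119.94°
|H| = 8.0064e+06 / 5.8579e+06 ≈ 1.3668

1.37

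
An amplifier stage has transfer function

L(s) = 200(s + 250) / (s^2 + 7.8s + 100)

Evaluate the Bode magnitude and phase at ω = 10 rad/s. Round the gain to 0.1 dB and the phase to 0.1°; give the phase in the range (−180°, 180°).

56.1 dB, -87.7°

At s = jω = j10:
zero (s+250): 250 + j10 → |·| = √(250²+10²) = √62600 ≈ 250.2, ∠ = arctan(10/250) ≈ 2.29°
quadratic: (j10)² + 7.8·j10 + 100 = 0 + j78 → |·| ≈ 78, ∠ ≈ 90.00°
|L| = 200 · 250.2 / 78 ≈ 641.54
Gain = 20 log₁₀(641.54) ≈ 56.14 dB
∠L = 2.29° − 90.00° = -87.71°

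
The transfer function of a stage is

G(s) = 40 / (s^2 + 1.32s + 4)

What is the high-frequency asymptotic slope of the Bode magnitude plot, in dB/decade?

-40 dB/decade

Each pole contributes −20 dB/decade at high frequency; each zero contributes +20 dB/decade.
Net: 0 zero(s) − 2 pole(s) → -40 dB/decade.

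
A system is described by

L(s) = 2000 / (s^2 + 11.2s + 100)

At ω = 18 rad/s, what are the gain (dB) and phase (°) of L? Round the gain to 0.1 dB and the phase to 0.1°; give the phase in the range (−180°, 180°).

At s = jω = j18:
quadratic: (j18)² + 11.2·j18 + 100 = -224 + j201.6 → |·| ≈ 301.36, ∠ ≈ 138.01°
|L| = 2000 / 301.36 ≈ 6.6366
Gain = 20 log₁₀(6.6366) ≈ 16.44 dB
∠L = 0.00° − 138.01° = -138.01°

16.4 dB, -138.0°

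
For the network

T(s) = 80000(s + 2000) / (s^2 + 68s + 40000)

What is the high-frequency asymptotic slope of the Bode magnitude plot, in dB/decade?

Each pole contributes −20 dB/decade at high frequency; each zero contributes +20 dB/decade.
Net: 1 zero(s) − 2 pole(s) → -20 dB/decade.

-20 dB/decade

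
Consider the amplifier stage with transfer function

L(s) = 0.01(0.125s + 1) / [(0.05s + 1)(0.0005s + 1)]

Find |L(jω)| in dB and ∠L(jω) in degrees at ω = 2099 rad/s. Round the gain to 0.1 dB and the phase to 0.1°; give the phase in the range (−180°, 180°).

-35.3 dB, -46.1°

At ω = 2099 rad/s:
zero (1 + j2099·0.125) = 1 + j262.375 → |·| ≈ 262.38, ∠ ≈ 89.78°
pole (1 + j2099·0.05) = 1 + j104.95 → |·| ≈ 104.95, ∠ ≈ 89.45°
pole (1 + j2099·0.0005) = 1 + j1.0495 → |·| ≈ 1.4496, ∠ ≈ 46.38°
|L| = 0.01 · 262.38 / (104.95 · 1.4496) ≈ 0.017246
Gain = 20 log₁₀(0.017246) ≈ -35.27 dB
∠L = (89.78°) − (89.45° + 46.38°) = -46.05°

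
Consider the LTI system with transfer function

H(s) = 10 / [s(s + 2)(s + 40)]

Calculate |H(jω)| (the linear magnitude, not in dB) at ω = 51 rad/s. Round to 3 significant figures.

At s = jω = j51:
pole (s+2): 2 + j51 → |·| = √(2²+51²) = √2605 ≈ 51.039, ∠ = arctan(51/2) ≈ 87.75°
pole (s+40): 40 + j51 → |·| = √(40²+51²) = √4201 ≈ 64.815, ∠ = arctan(51/40) ≈ 51.89°
pole at origin: |s| = 51, ∠ = 90.00° (in denominator)
|H| = 10 / 1.6871e+05 ≈ 5.9273e-05

5.93e-05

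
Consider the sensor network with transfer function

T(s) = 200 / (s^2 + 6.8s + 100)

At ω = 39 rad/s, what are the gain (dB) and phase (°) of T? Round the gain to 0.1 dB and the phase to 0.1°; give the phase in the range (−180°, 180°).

At s = jω = j39:
quadratic: (j39)² + 6.8·j39 + 100 = -1421 + j265.2 → |·| ≈ 1445.5, ∠ ≈ 169.43°
|T| = 200 / 1445.5 ≈ 0.13836
Gain = 20 log₁₀(0.13836) ≈ -17.18 dB
∠T = 0.00° − 169.43° = -169.43°

-17.2 dB, -169.4°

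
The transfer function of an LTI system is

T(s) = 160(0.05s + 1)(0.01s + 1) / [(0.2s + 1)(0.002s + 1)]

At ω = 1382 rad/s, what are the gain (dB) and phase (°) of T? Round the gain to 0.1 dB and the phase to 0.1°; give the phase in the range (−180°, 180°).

At ω = 1382 rad/s:
zero (1 + j1382·0.05) = 1 + j69.1 → |·| ≈ 69.107, ∠ ≈ 89.17°
zero (1 + j1382·0.01) = 1 + j13.82 → |·| ≈ 13.856, ∠ ≈ 85.86°
pole (1 + j1382·0.2) = 1 + j276.4 → |·| ≈ 276.4, ∠ ≈ 89.79°
pole (1 + j1382·0.002) = 1 + j2.764 → |·| ≈ 2.9393, ∠ ≈ 70.11°
|T| = 160 · 69.107 · 13.856 / (276.4 · 2.9393) ≈ 188.58
Gain = 20 log₁₀(188.58) ≈ 45.51 dB
∠T = (89.17° + 85.86°) − (89.79° + 70.11°) = 15.13°

45.5 dB, 15.1°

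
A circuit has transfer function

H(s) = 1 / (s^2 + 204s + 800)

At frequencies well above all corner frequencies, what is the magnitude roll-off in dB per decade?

-40 dB/decade

Each pole contributes −20 dB/decade at high frequency; each zero contributes +20 dB/decade.
Net: 0 zero(s) − 2 pole(s) → -40 dB/decade.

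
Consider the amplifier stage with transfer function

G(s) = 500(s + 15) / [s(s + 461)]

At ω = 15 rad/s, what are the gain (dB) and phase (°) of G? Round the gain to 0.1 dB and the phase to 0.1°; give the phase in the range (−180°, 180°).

3.7 dB, -46.9°

At s = jω = j15:
zero (s+15): 15 + j15 → |·| = √(15²+15²) = √450 ≈ 21.213, ∠ = arctan(15/15) ≈ 45.00°
pole (s+461): 461 + j15 → |·| = √(461²+15²) = √212746 ≈ 461.24, ∠ = arctan(15/461) ≈ 1.86°
pole at origin: |s| = 15, ∠ = 90.00° (in denominator)
|G| = 500 · 21.213 / 6918.6 ≈ 1.533
Gain = 20 log₁₀(1.533) ≈ 3.71 dB
∠G = 45.00° − 91.86° = -46.86°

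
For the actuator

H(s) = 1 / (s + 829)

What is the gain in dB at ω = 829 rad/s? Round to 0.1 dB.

Substitute s = j829:
Numerator: 1 = 1 + j0
Denominator: (j829) + 829 = 829 + j829
|N| = √(1² + 0²) ≈ 1, ∠N ≈ 0.00°
|D| = √(829² + 829²) ≈ 1172.4, ∠D ≈ 45.00°
|H| = 1 / 1172.4 ≈ 0.00085295
Gain = 20 log₁₀(0.00085295) ≈ -61.38 dB

-61.4 dB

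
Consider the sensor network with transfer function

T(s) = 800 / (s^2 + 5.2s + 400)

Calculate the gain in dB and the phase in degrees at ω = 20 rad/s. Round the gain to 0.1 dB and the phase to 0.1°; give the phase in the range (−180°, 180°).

17.7 dB, -90.0°

At s = jω = j20:
quadratic: (j20)² + 5.2·j20 + 400 = 0 + j104 → |·| ≈ 104, ∠ ≈ 90.00°
|T| = 800 / 104 ≈ 7.6923
Gain = 20 log₁₀(7.6923) ≈ 17.72 dB
∠T = 0.00° − 90.00° = -90.00°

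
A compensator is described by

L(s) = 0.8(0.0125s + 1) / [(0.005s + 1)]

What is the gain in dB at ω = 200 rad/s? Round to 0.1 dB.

3.7 dB

At ω = 200 rad/s:
zero (1 + j200·0.0125) = 1 + j2.5 → |·| ≈ 2.6926, ∠ ≈ 68.20°
pole (1 + j200·0.005) = 1 + j1 → |·| ≈ 1.4142, ∠ ≈ 45.00°
|L| = 0.8 · 2.6926 / (1.4142) ≈ 1.5232
Gain = 20 log₁₀(1.5232) ≈ 3.66 dB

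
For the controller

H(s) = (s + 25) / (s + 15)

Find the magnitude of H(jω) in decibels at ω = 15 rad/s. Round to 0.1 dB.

2.8 dB

At s = jω = j15:
zero (s+25): 25 + j15 → |·| = √(25²+15²) = √850 ≈ 29.155, ∠ = arctan(15/25) ≈ 30.96°
pole (s+15): 15 + j15 → |·| = √(15²+15²) = √450 ≈ 21.213, ∠ = arctan(15/15) ≈ 45.00°
|H| = 1 · 29.155 / 21.213 ≈ 1.3744
Gain = 20 log₁₀(1.3744) ≈ 2.76 dB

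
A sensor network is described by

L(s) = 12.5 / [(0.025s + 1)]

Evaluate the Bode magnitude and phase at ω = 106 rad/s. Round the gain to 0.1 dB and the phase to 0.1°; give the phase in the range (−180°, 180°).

12.9 dB, -69.3°

At ω = 106 rad/s:
pole (1 + j106·0.025) = 1 + j2.65 → |·| ≈ 2.8324, ∠ ≈ 69.33°
|L| = 12.5 · 1 / (2.8324) ≈ 4.4132
Gain = 20 log₁₀(4.4132) ≈ 12.90 dB
∠L = (0°) − (69.33°) = -69.33°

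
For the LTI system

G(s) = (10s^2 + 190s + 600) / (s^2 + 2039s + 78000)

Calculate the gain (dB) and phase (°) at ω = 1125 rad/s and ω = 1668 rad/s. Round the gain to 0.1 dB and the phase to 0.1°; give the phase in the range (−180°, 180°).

ω = 1125: 13.8 dB, 61.7°; ω = 1668: 16.1 dB, 50.9°

Substitute s = j1125:
Numerator: 10(j1125)^2 + 190(j1125) + 600 = -12655650 + j213750
Denominator: (j1125)^2 + 2039(j1125) + 78000 = -1187625 + j2293875
|N| = √(12655650² + 213750²) ≈ 1.2657e+07, ∠N ≈ 179.03°
|D| = √(1187625² + 2293875²) ≈ 2.5831e+06, ∠D ≈ 117.37°
|G| = 1.2657e+07 / 2.5831e+06 ≈ 4.8999
Gain = 20 log₁₀(4.8999) ≈ 13.80 dB
∠G = 179.03° − 117.37° = 61.66°

Substitute s = j1668:
Numerator: 10(j1668)^2 + 190(j1668) + 600 = -27821640 + j316920
Denominator: (j1668)^2 + 2039(j1668) + 78000 = -2704224 + j3401052
|N| = √(27821640² + 316920²) ≈ 2.7823e+07, ∠N ≈ 179.35°
|D| = √(2704224² + 3401052²) ≈ 4.3451e+06, ∠D ≈ 128.49°
|G| = 2.7823e+07 / 4.3451e+06 ≈ 6.4033
Gain = 20 log₁₀(6.4033) ≈ 16.13 dB
∠G = 179.35° − 128.49° = 50.86°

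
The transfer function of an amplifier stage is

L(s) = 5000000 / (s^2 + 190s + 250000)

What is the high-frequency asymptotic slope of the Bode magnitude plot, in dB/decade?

Each pole contributes −20 dB/decade at high frequency; each zero contributes +20 dB/decade.
Net: 0 zero(s) − 2 pole(s) → -40 dB/decade.

-40 dB/decade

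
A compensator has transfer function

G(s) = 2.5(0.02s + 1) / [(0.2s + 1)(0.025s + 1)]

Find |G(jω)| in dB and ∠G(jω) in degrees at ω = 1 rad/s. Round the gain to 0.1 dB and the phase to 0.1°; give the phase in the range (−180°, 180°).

At ω = 1 rad/s:
zero (1 + j1·0.02) = 1 + j0.02 → |·| ≈ 1.0002, ∠ ≈ 1.15°
pole (1 + j1·0.2) = 1 + j0.2 → |·| ≈ 1.0198, ∠ ≈ 11.31°
pole (1 + j1·0.025) = 1 + j0.025 → |·| ≈ 1.0003, ∠ ≈ 1.43°
|G| = 2.5 · 1.0002 / (1.0198 · 1.0003) ≈ 2.4512
Gain = 20 log₁₀(2.4512) ≈ 7.79 dB
∠G = (1.15°) − (11.31° + 1.43°) = -11.59°

7.8 dB, -11.6°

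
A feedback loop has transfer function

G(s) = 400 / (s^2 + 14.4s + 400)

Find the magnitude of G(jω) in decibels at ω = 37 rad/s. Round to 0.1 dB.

At s = jω = j37:
quadratic: (j37)² + 14.4·j37 + 400 = -969 + j532.8 → |·| ≈ 1105.8, ∠ ≈ 151.20°
|G| = 400 / 1105.8 ≈ 0.36173
Gain = 20 log₁₀(0.36173) ≈ -8.83 dB

-8.8 dB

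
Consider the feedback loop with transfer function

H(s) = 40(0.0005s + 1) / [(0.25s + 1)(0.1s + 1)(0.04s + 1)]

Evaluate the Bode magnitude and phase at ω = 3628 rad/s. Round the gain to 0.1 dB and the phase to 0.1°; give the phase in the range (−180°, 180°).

At ω = 3628 rad/s:
zero (1 + j3628·0.0005) = 1 + j1.814 → |·| ≈ 2.0714, ∠ ≈ 61.13°
pole (1 + j3628·0.25) = 1 + j907 → |·| ≈ 907, ∠ ≈ 89.94°
pole (1 + j3628·0.1) = 1 + j362.8 → |·| ≈ 362.8, ∠ ≈ 89.84°
pole (1 + j3628·0.04) = 1 + j145.12 → |·| ≈ 145.12, ∠ ≈ 89.61°
|H| = 40 · 2.0714 / (907 · 362.8 · 145.12) ≈ 1.7351e-06
Gain = 20 log₁₀(1.7351e-06) ≈ -115.21 dB
∠H = (61.13°) − (89.94° + 89.84° + 89.61°) = -208.26° ≡ 151.74° (principal value)

-115.2 dB, 151.7°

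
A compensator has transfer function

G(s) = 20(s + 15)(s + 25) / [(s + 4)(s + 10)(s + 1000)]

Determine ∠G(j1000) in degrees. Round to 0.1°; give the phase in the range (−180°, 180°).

At s = jω = j1000:
zero (s+15): 15 + j1000 → |·| = √(15²+1000²) = √1000225 ≈ 1000.1, ∠ = arctan(1000/15) ≈ 89.14°
zero (s+25): 25 + j1000 → |·| = √(25²+1000²) = √1000625 ≈ 1000.3, ∠ = arctan(1000/25) ≈ 88.57°
pole (s+4): 4 + j1000 → |·| = √(4²+1000²) = √1000016 ≈ 1000, ∠ = arctan(1000/4) ≈ 89.77°
pole (s+10): 10 + j1000 → |·| = √(10²+1000²) = √1000100 ≈ 1000, ∠ = arctan(1000/10) ≈ 89.43°
pole (s+1000): 1000 + j1000 → |·| = √(1000²+1000²) = √2000000 ≈ 1414.2, ∠ = arctan(1000/1000) ≈ 45.00°
∠G = 177.71° − 224.20° = -46.49°

-46.5°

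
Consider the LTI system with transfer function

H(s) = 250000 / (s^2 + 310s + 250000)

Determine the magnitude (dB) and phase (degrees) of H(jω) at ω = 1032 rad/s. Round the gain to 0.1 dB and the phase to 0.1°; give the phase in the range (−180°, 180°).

-10.9 dB, -158.6°

At s = jω = j1032:
quadratic: (j1032)² + 310·j1032 + 250000 = -815024 + j319920 → |·| ≈ 8.7556e+05, ∠ ≈ 158.57°
|H| = 250000 / 8.7556e+05 ≈ 0.28553
Gain = 20 log₁₀(0.28553) ≈ -10.89 dB
∠H = 0.00° − 158.57° = -158.57°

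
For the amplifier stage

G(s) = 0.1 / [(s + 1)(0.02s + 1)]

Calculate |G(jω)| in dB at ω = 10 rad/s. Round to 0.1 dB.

At ω = 10 rad/s:
pole (1 + j10·1) = 1 + j10 → |·| ≈ 10.05, ∠ ≈ 84.29°
pole (1 + j10·0.02) = 1 + j0.2 → |·| ≈ 1.0198, ∠ ≈ 11.31°
|G| = 0.1 · 1 / (10.05 · 1.0198) ≈ 0.0097571
Gain = 20 log₁₀(0.0097571) ≈ -40.21 dB

-40.2 dB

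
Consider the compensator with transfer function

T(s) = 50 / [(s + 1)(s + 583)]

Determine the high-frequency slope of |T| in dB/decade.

Each pole contributes −20 dB/decade at high frequency; each zero contributes +20 dB/decade.
Net: 0 zero(s) − 2 pole(s) → -40 dB/decade.

-40 dB/decade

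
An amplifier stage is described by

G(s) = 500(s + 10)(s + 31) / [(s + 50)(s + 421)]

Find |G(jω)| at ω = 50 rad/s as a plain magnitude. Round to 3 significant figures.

At s = jω = j50:
zero (s+10): 10 + j50 → |·| = √(10²+50²) = √2600 ≈ 50.99, ∠ = arctan(50/10) ≈ 78.69°
zero (s+31): 31 + j50 → |·| = √(31²+50²) = √3461 ≈ 58.83, ∠ = arctan(50/31) ≈ 58.20°
pole (s+50): 50 + j50 → |·| = √(50²+50²) = √5000 ≈ 70.711, ∠ = arctan(50/50) ≈ 45.00°
pole (s+421): 421 + j50 → |·| = √(421²+50²) = √179741 ≈ 423.96, ∠ = arctan(50/421) ≈ 6.77°
|G| = 500 · 2999.7 / 29979 ≈ 50.03

50.0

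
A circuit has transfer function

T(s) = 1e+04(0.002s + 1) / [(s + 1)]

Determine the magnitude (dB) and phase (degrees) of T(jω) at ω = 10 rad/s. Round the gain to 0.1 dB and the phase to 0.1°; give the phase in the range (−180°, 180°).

60.0 dB, -83.1°

At ω = 10 rad/s:
zero (1 + j10·0.002) = 1 + j0.02 → |·| ≈ 1.0002, ∠ ≈ 1.15°
pole (1 + j10·1) = 1 + j10 → |·| ≈ 10.05, ∠ ≈ 84.29°
|T| = 1e+04 · 1.0002 / (10.05) ≈ 995.22
Gain = 20 log₁₀(995.22) ≈ 59.96 dB
∠T = (1.15°) − (84.29°) = -83.14°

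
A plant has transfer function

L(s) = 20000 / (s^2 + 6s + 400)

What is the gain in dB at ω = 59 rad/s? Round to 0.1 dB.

At s = jω = j59:
quadratic: (j59)² + 6·j59 + 400 = -3081 + j354 → |·| ≈ 3101.3, ∠ ≈ 173.45°
|L| = 20000 / 3101.3 ≈ 6.4489
Gain = 20 log₁₀(6.4489) ≈ 16.19 dB

16.2 dB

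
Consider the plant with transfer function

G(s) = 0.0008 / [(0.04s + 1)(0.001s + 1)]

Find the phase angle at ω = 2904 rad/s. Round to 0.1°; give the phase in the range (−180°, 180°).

-160.5°

At ω = 2904 rad/s:
pole (1 + j2904·0.04) = 1 + j116.16 → |·| ≈ 116.16, ∠ ≈ 89.51°
pole (1 + j2904·0.001) = 1 + j2.904 → |·| ≈ 3.0714, ∠ ≈ 71.00°
∠G = (0°) − (89.51° + 71.00°) = -160.51°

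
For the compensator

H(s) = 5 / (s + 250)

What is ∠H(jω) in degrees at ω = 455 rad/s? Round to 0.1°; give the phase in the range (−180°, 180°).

-61.2°

At s = jω = j455:
pole (s+250): 250 + j455 → |·| = √(250²+455²) = √269525 ≈ 519.16, ∠ = arctan(455/250) ≈ 61.21°
∠H = 0.00° − 61.21° = -61.21°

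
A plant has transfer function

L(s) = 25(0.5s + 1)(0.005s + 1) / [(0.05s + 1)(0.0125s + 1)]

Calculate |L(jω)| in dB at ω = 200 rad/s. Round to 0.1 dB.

42.3 dB

At ω = 200 rad/s:
zero (1 + j200·0.5) = 1 + j100 → |·| ≈ 100, ∠ ≈ 89.43°
zero (1 + j200·0.005) = 1 + j1 → |·| ≈ 1.4142, ∠ ≈ 45.00°
pole (1 + j200·0.05) = 1 + j10 → |·| ≈ 10.05, ∠ ≈ 84.29°
pole (1 + j200·0.0125) = 1 + j2.5 → |·| ≈ 2.6926, ∠ ≈ 68.20°
|L| = 25 · 100 · 1.4142 / (10.05 · 2.6926) ≈ 130.65
Gain = 20 log₁₀(130.65) ≈ 42.32 dB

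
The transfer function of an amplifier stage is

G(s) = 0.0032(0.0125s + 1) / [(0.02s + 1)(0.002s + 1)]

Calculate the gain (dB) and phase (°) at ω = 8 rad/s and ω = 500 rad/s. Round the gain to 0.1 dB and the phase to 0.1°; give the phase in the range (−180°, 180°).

ω = 8: -50.0 dB, -4.3°; ω = 500: -56.9 dB, -48.4°

At ω = 8 rad/s:
zero (1 + j8·0.0125) = 1 + j0.1 → |·| ≈ 1.005, ∠ ≈ 5.71°
pole (1 + j8·0.02) = 1 + j0.16 → |·| ≈ 1.0127, ∠ ≈ 9.09°
pole (1 + j8·0.002) = 1 + j0.016 → |·| ≈ 1.0001, ∠ ≈ 0.92°
|G| = 0.0032 · 1.005 / (1.0127 · 1.0001) ≈ 0.0031754
Gain = 20 log₁₀(0.0031754) ≈ -49.96 dB
∠G = (5.71°) − (9.09° + 0.92°) = -4.30°

At ω = 500 rad/s:
zero (1 + j500·0.0125) = 1 + j6.25 → |·| ≈ 6.3295, ∠ ≈ 80.91°
pole (1 + j500·0.02) = 1 + j10 → |·| ≈ 10.05, ∠ ≈ 84.29°
pole (1 + j500·0.002) = 1 + j1 → |·| ≈ 1.4142, ∠ ≈ 45.00°
|G| = 0.0032 · 6.3295 / (10.05 · 1.4142) ≈ 0.0014251
Gain = 20 log₁₀(0.0014251) ≈ -56.92 dB
∠G = (80.91°) − (84.29° + 45.00°) = -48.38°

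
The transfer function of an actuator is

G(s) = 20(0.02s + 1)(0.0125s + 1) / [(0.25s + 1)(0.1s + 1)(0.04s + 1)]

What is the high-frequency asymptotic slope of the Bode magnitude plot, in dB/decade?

-20 dB/decade

Each pole contributes −20 dB/decade at high frequency; each zero contributes +20 dB/decade.
Net: 2 zero(s) − 3 pole(s) → -20 dB/decade.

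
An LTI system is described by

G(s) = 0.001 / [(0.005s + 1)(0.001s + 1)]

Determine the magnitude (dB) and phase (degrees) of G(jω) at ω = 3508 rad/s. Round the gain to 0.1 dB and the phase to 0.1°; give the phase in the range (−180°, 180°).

-96.1 dB, -160.8°

At ω = 3508 rad/s:
pole (1 + j3508·0.005) = 1 + j17.54 → |·| ≈ 17.568, ∠ ≈ 86.74°
pole (1 + j3508·0.001) = 1 + j3.508 → |·| ≈ 3.6477, ∠ ≈ 74.09°
|G| = 0.001 · 1 / (17.568 · 3.6477) ≈ 1.5605e-05
Gain = 20 log₁₀(1.5605e-05) ≈ -96.13 dB
∠G = (0°) − (86.74° + 74.09°) = -160.83°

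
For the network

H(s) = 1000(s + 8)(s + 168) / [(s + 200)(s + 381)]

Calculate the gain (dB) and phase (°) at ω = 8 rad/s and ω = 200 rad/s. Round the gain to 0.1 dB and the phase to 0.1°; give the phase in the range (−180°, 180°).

ω = 8: 27.9 dB, 44.2°; ω = 200: 52.7 dB, 65.0°

At s = jω = j8:
zero (s+8): 8 + j8 → |·| = √(8²+8²) = √128 ≈ 11.314, ∠ = arctan(8/8) ≈ 45.00°
zero (s+168): 168 + j8 → |·| = √(168²+8²) = √28288 ≈ 168.19, ∠ = arctan(8/168) ≈ 2.73°
pole (s+200): 200 + j8 → |·| = √(200²+8²) = √40064 ≈ 200.16, ∠ = arctan(8/200) ≈ 2.29°
pole (s+381): 381 + j8 → |·| = √(381²+8²) = √145225 ≈ 381.08, ∠ = arctan(8/381) ≈ 1.20°
|H| = 1000 · 1902.9 / 76277 ≈ 24.947
Gain = 20 log₁₀(24.947) ≈ 27.94 dB
∠H = 47.73° − 3.49° = 44.24°

At s = jω = j200:
zero (s+8): 8 + j200 → |·| = √(8²+200²) = √40064 ≈ 200.16, ∠ = arctan(200/8) ≈ 87.71°
zero (s+168): 168 + j200 → |·| = √(168²+200²) = √68224 ≈ 261.2, ∠ = arctan(200/168) ≈ 49.97°
pole (s+200): 200 + j200 → |·| = √(200²+200²) = √80000 ≈ 282.84, ∠ = arctan(200/200) ≈ 45.00°
pole (s+381): 381 + j200 → |·| = √(381²+200²) = √185161 ≈ 430.3, ∠ = arctan(200/381) ≈ 27.70°
|H| = 1000 · 52282 / 1.2171e+05 ≈ 429.56
Gain = 20 log₁₀(429.56) ≈ 52.66 dB
∠H = 137.68° − 72.70° = 64.98°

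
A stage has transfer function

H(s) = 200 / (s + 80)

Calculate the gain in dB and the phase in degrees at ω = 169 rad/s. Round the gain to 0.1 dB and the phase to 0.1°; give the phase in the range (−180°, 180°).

0.6 dB, -64.7°

At s = jω = j169:
pole (s+80): 80 + j169 → |·| = √(80²+169²) = √34961 ≈ 186.98, ∠ = arctan(169/80) ≈ 64.67°
|H| = 200 / 186.98 ≈ 1.0696
Gain = 20 log₁₀(1.0696) ≈ 0.58 dB
∠H = 0.00° − 64.67° = -64.67°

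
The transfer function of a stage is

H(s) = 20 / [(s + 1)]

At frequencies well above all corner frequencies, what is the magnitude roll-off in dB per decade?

-20 dB/decade

Each pole contributes −20 dB/decade at high frequency; each zero contributes +20 dB/decade.
Net: 0 zero(s) − 1 pole(s) → -20 dB/decade.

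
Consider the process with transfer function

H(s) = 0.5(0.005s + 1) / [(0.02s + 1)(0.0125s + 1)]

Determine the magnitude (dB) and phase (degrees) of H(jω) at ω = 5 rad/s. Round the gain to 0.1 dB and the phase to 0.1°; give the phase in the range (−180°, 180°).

At ω = 5 rad/s:
zero (1 + j5·0.005) = 1 + j0.025 → |·| ≈ 1.0003, ∠ ≈ 1.43°
pole (1 + j5·0.02) = 1 + j0.1 → |·| ≈ 1.005, ∠ ≈ 5.71°
pole (1 + j5·0.0125) = 1 + j0.0625 → |·| ≈ 1.002, ∠ ≈ 3.58°
|H| = 0.5 · 1.0003 / (1.005 · 1.002) ≈ 0.49667
Gain = 20 log₁₀(0.49667) ≈ -6.08 dB
∠H = (1.43°) − (5.71° + 3.58°) = -7.86°

-6.1 dB, -7.9°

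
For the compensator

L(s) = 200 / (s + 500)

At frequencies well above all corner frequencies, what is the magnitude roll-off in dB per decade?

Each pole contributes −20 dB/decade at high frequency; each zero contributes +20 dB/decade.
Net: 0 zero(s) − 1 pole(s) → -20 dB/decade.

-20 dB/decade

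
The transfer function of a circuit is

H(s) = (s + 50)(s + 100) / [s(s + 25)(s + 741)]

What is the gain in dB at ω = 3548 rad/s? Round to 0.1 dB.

At s = jω = j3548:
zero (s+50): 50 + j3548 → |·| = √(50²+3548²) = √12590804 ≈ 3548.4, ∠ = arctan(3548/50) ≈ 89.19°
zero (s+100): 100 + j3548 → |·| = √(100²+3548²) = √12598304 ≈ 3549.4, ∠ = arctan(3548/100) ≈ 88.39°
pole (s+25): 25 + j3548 → |·| = √(25²+3548²) = √12588929 ≈ 3548.1, ∠ = arctan(3548/25) ≈ 89.60°
pole (s+741): 741 + j3548 → |·| = √(741²+3548²) = √13137385 ≈ 3624.6, ∠ = arctan(3548/741) ≈ 78.20°
pole at origin: |s| = 3548, ∠ = 90.00° (in denominator)
|H| = 1 · 1.2595e+07 / 4.5629e+10 ≈ 0.00027603
Gain = 20 log₁₀(0.00027603) ≈ -71.18 dB

-71.2 dB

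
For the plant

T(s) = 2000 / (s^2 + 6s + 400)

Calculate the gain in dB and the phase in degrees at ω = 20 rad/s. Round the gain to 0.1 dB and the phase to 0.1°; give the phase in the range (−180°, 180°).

At s = jω = j20:
quadratic: (j20)² + 6·j20 + 400 = 0 + j120 → |·| ≈ 120, ∠ ≈ 90.00°
|T| = 2000 / 120 ≈ 16.667
Gain = 20 log₁₀(16.667) ≈ 24.44 dB
∠T = 0.00° − 90.00° = -90.00°

24.4 dB, -90.0°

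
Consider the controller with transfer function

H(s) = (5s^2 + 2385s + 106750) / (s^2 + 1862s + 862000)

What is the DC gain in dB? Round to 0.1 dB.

H(0) = 106750 / 862000 ≈ 0.12384
20 log₁₀(0.12384) ≈ -18.14 dB

-18.1 dB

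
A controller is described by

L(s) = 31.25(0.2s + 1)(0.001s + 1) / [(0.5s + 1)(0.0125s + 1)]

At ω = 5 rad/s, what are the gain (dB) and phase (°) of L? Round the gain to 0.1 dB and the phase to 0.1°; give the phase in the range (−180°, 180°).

At ω = 5 rad/s:
zero (1 + j5·0.2) = 1 + j1 → |·| ≈ 1.4142, ∠ ≈ 45.00°
zero (1 + j5·0.001) = 1 + j0.005 → |·| ≈ 1, ∠ ≈ 0.29°
pole (1 + j5·0.5) = 1 + j2.5 → |·| ≈ 2.6926, ∠ ≈ 68.20°
pole (1 + j5·0.0125) = 1 + j0.0625 → |·| ≈ 1.002, ∠ ≈ 3.58°
|L| = 31.25 · 1.4142 · 1 / (2.6926 · 1.002) ≈ 16.38
Gain = 20 log₁₀(16.38) ≈ 24.29 dB
∠L = (45.00° + 0.29°) − (68.20° + 3.58°) = -26.49°

24.3 dB, -26.5°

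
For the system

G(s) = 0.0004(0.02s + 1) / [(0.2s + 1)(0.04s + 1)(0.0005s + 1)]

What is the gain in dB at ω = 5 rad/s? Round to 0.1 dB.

-71.1 dB

At ω = 5 rad/s:
zero (1 + j5·0.02) = 1 + j0.1 → |·| ≈ 1.005, ∠ ≈ 5.71°
pole (1 + j5·0.2) = 1 + j1 → |·| ≈ 1.4142, ∠ ≈ 45.00°
pole (1 + j5·0.04) = 1 + j0.2 → |·| ≈ 1.0198, ∠ ≈ 11.31°
pole (1 + j5·0.0005) = 1 + j0.0025 → |·| ≈ 1, ∠ ≈ 0.14°
|G| = 0.0004 · 1.005 / (1.4142 · 1.0198 · 1) ≈ 0.00027874
Gain = 20 log₁₀(0.00027874) ≈ -71.10 dB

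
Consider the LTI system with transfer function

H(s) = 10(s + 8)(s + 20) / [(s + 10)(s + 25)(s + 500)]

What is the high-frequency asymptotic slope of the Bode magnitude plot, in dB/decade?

-20 dB/decade

Each pole contributes −20 dB/decade at high frequency; each zero contributes +20 dB/decade.
Net: 2 zero(s) − 3 pole(s) → -20 dB/decade.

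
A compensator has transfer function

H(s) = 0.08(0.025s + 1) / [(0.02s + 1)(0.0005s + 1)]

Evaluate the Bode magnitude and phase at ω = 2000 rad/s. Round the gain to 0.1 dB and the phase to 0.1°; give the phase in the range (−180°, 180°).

At ω = 2000 rad/s:
zero (1 + j2000·0.025) = 1 + j50 → |·| ≈ 50.01, ∠ ≈ 88.85°
pole (1 + j2000·0.02) = 1 + j40 → |·| ≈ 40.012, ∠ ≈ 88.57°
pole (1 + j2000·0.0005) = 1 + j1 → |·| ≈ 1.4142, ∠ ≈ 45.00°
|H| = 0.08 · 50.01 / (40.012 · 1.4142) ≈ 0.070704
Gain = 20 log₁₀(0.070704) ≈ -23.01 dB
∠H = (88.85°) − (88.57° + 45.00°) = -44.72°

-23.0 dB, -44.7°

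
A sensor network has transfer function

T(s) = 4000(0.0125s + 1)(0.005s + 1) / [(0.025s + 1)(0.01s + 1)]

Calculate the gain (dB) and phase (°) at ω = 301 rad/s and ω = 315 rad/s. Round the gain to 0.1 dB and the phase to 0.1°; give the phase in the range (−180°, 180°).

At ω = 301 rad/s:
zero (1 + j301·0.0125) = 1 + j3.7625 → |·| ≈ 3.8931, ∠ ≈ 75.12°
zero (1 + j301·0.005) = 1 + j1.505 → |·| ≈ 1.8069, ∠ ≈ 56.40°
pole (1 + j301·0.025) = 1 + j7.525 → |·| ≈ 7.5912, ∠ ≈ 82.43°
pole (1 + j301·0.01) = 1 + j3.01 → |·| ≈ 3.1718, ∠ ≈ 71.62°
|T| = 4000 · 3.8931 · 1.8069 / (7.5912 · 3.1718) ≈ 1168.6
Gain = 20 log₁₀(1168.6) ≈ 61.35 dB
∠T = (75.12° + 56.40°) − (82.43° + 71.62°) = -22.53°

At ω = 315 rad/s:
zero (1 + j315·0.0125) = 1 + j3.9375 → |·| ≈ 4.0625, ∠ ≈ 75.75°
zero (1 + j315·0.005) = 1 + j1.575 → |·| ≈ 1.8656, ∠ ≈ 57.59°
pole (1 + j315·0.025) = 1 + j7.875 → |·| ≈ 7.9382, ∠ ≈ 82.76°
pole (1 + j315·0.01) = 1 + j3.15 → |·| ≈ 3.3049, ∠ ≈ 72.39°
|T| = 4000 · 4.0625 · 1.8656 / (7.9382 · 3.3049) ≈ 1155.6
Gain = 20 log₁₀(1155.6) ≈ 61.26 dB
∠T = (75.75° + 57.59°) − (82.76° + 72.39°) = -21.81°

ω = 301: 61.4 dB, -22.5°; ω = 315: 61.3 dB, -21.8°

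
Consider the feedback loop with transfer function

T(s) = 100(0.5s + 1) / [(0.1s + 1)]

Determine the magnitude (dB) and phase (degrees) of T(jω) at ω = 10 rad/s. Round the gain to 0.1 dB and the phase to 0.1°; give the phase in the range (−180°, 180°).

51.1 dB, 33.7°

At ω = 10 rad/s:
zero (1 + j10·0.5) = 1 + j5 → |·| ≈ 5.099, ∠ ≈ 78.69°
pole (1 + j10·0.1) = 1 + j1 → |·| ≈ 1.4142, ∠ ≈ 45.00°
|T| = 100 · 5.099 / (1.4142) ≈ 360.56
Gain = 20 log₁₀(360.56) ≈ 51.14 dB
∠T = (78.69°) − (45.00°) = 33.69°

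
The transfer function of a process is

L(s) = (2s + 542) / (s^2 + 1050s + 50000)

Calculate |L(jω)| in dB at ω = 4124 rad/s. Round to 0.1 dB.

-66.5 dB

Substitute s = j4124:
Numerator: 2(j4124) + 542 = 542 + j8248
Denominator: (j4124)^2 + 1050(j4124) + 50000 = -16957376 + j4330200
|N| = √(542² + 8248²) ≈ 8265.8, ∠N ≈ 86.24°
|D| = √(16957376² + 4330200²) ≈ 1.7502e+07, ∠D ≈ 165.68°
|L| = 8265.8 / 1.7502e+07 ≈ 0.00047228
Gain = 20 log₁₀(0.00047228) ≈ -66.52 dB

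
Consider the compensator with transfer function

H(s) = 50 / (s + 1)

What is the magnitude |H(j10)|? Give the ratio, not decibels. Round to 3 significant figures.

4.98

At s = jω = j10:
pole (s+1): 1 + j10 → |·| = √(1²+10²) = √101 ≈ 10.05, ∠ = arctan(10/1) ≈ 84.29°
|H| = 50 / 10.05 ≈ 4.9751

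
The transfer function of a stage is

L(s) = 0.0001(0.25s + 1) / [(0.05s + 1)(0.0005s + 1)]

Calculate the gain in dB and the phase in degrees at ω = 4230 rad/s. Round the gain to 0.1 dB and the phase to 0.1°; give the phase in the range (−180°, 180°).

At ω = 4230 rad/s:
zero (1 + j4230·0.25) = 1 + j1057.5 → |·| ≈ 1057.5, ∠ ≈ 89.95°
pole (1 + j4230·0.05) = 1 + j211.5 → |·| ≈ 211.5, ∠ ≈ 89.73°
pole (1 + j4230·0.0005) = 1 + j2.115 → |·| ≈ 2.3395, ∠ ≈ 64.69°
|L| = 0.0001 · 1057.5 / (211.5 · 2.3395) ≈ 0.00021372
Gain = 20 log₁₀(0.00021372) ≈ -73.40 dB
∠L = (89.95°) − (89.73° + 64.69°) = -64.47°

-73.4 dB, -64.5°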